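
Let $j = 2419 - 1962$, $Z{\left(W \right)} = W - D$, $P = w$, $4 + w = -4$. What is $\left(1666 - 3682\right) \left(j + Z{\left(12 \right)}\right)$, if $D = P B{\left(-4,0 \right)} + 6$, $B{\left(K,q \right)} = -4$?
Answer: $-868896$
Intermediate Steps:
$w = -8$ ($w = -4 - 4 = -8$)
$P = -8$
$D = 38$ ($D = \left(-8\right) \left(-4\right) + 6 = 32 + 6 = 38$)
$Z{\left(W \right)} = -38 + W$ ($Z{\left(W \right)} = W - 38 = -38 + W$)
$j = 457$ ($j = 2419 - 1962 = 457$)
$\left(1666 - 3682\right) \left(j + Z{\left(12 \right)}\right) = \left(1666 - 3682\right) \left(457 + \left(-38 + 12\right)\right) = - 2016 \left(457 - 26\right) = \left(-2016\right) 431 = -868896$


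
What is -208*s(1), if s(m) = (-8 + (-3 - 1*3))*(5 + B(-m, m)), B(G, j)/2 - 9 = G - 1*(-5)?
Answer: 90272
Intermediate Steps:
B(G, j) = 28 + 2*G (B(G, j) = 18 + 2*(G - 1*(-5)) = 18 + 2*(G + 5) = 18 + 2*(5 + G) = 18 + (10 + 2*G) = 28 + 2*G)
s(m) = -462 + 28*m (s(m) = (-8 + (-3 - 1*3))*(5 + (28 + 2*(-m))) = (-8 + (-3 - 3))*(5 + (28 - 2*m)) = (-8 - 6)*(33 - 2*m) = -14*(33 - 2*m) = -462 + 28*m)
-208*s(1) = -208*(-462 + 28*1) = -208*(-462 + 28) = -208*(-434) = 90272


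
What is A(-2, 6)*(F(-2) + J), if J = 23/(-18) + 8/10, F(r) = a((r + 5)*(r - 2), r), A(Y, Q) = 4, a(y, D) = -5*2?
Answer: -1886/45 ≈ -41.911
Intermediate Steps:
a(y, D) = -10
F(r) = -10
J = -43/90 (J = 23*(-1/18) + 8*(1/10) = -23/18 + 4/5 = -43/90 ≈ -0.47778)
A(-2, 6)*(F(-2) + J) = 4*(-10 - 43/90) = 4*(-943/90) = -1886/45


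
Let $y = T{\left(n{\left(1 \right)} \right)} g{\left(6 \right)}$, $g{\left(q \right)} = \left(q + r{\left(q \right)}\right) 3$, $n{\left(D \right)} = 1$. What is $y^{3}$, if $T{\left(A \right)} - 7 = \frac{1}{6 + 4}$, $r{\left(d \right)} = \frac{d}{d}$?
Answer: $\frac{3314613771}{1000} \approx 3.3146 \cdot 10^{6}$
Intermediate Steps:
$r{\left(d \right)} = 1$
$g{\left(q \right)} = 3 + 3 q$ ($g{\left(q \right)} = \left(q + 1\right) 3 = \left(1 + q\right) 3 = 3 + 3 q$)
$T{\left(A \right)} = \frac{71}{10}$ ($T{\left(A \right)} = 7 + \frac{1}{6 + 4} = 7 + \frac{1}{10} = \frac{71}{10}$)
$y = \frac{1491}{10}$ ($y = \frac{71 \left(3 + 3 \cdot 6\right)}{10} = \frac{71 \left(3 + 18\right)}{10} = \frac{71}{10} \cdot 21 = \frac{1491}{10} \approx 149.1$)
$y^{3} = \left(\frac{1491}{10}\right)^{3} = \frac{3314613771}{1000}$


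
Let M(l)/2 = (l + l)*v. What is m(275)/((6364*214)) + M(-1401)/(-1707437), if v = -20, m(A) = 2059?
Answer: -149125690897/2325351620552 ≈ -0.064130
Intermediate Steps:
M(l) = -80*l (M(l) = 2*((l + l)*(-20)) = 2*((2*l)*(-20)) = 2*(-40*l) = -80*l)
m(275)/((6364*214)) + M(-1401)/(-1707437) = 2059/((6364*214)) - 80*(-1401)/(-1707437) = 2059/1361896 + 112080*(-1/1707437) = 2059*(1/1361896) - 112080/1707437 = 2059/1361896 - 112080/1707437 = -149125690897/2325351620552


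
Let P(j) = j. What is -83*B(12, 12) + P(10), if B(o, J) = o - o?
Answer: 10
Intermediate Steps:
B(o, J) = 0
-83*B(12, 12) + P(10) = -83*0 + 10 = 0 + 10 = 10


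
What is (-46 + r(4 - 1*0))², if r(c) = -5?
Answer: 2601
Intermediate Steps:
(-46 + r(4 - 1*0))² = (-46 - 5)² = (-51)² = 2601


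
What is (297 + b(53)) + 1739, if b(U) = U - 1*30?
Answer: 2059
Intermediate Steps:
b(U) = -30 + U (b(U) = U - 30 = -30 + U)
(297 + b(53)) + 1739 = (297 + (-30 + 53)) + 1739 = (297 + 23) + 1739 = 320 + 1739 = 2059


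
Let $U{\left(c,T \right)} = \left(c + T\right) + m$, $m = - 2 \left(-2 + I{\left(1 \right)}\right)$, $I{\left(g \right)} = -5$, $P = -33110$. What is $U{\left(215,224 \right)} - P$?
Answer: $33563$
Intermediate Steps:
$m = 14$ ($m = - 2 \left(-2 - 5\right) = \left(-2\right) \left(-7\right) = 14$)
$U{\left(c,T \right)} = 14 + T + c$ ($U{\left(c,T \right)} = \left(c + T\right) + 14 = \left(T + c\right) + 14 = 14 + T + c$)
$U{\left(215,224 \right)} - P = \left(14 + 224 + 215\right) - -33110 = 453 + 33110 = 33563$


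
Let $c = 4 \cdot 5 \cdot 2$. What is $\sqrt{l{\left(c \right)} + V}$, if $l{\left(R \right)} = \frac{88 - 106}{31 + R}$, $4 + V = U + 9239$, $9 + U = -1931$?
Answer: $\frac{\sqrt{36772817}}{71} \approx 85.409$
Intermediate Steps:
$U = -1940$ ($U = -9 - 1931 = -1940$)
$V = 7295$ ($V = -4 + \left(-1940 + 9239\right) = -4 + 7299 = 7295$)
$c = 40$ ($c = 20 \cdot 2 = 40$)
$l{\left(R \right)} = - \frac{18}{31 + R}$
$\sqrt{l{\left(c \right)} + V} = \sqrt{- \frac{18}{31 + 40} + 7295} = \sqrt{- \frac{18}{71} + 7295} = \sqrt{\frac{517927}{71}} = \frac{\sqrt{36772817}}{71}$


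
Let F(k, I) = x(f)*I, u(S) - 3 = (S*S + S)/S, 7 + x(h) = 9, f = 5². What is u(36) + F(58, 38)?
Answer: 116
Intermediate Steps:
f = 25
x(h) = 2 (x(h) = -7 + 9 = 2)
u(S) = 3 + (S + S²)/S (u(S) = 3 + (S*S + S)/S = 3 + (S² + S)/S = 3 + (S + S²)/S)
F(k, I) = 2*I
u(36) + F(58, 38) = (4 + 36) + 2*38 = 40 + 76 = 116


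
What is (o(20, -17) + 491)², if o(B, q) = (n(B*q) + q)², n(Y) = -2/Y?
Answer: 507881256960841/835210000 ≈ 6.0809e+5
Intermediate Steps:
o(B, q) = (q - 2/(B*q))² (o(B, q) = (-2*1/(B*q) + q)² = (-2/(B*q) + q)² = (q - 2/(B*q))²)
(o(20, -17) + 491)² = ((-17 - 2/(20*(-17)))² + 491)² = ((-17 - 2*1/20*(-1/17))² + 491)² = ((-17 + 1/170)² + 491)² = ((-2889/170)² + 491)² = (8346321/28900 + 491)² = (22536221/28900)² = 507881256960841/835210000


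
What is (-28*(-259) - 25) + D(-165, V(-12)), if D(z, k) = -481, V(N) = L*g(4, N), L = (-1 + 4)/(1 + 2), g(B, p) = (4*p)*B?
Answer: 6746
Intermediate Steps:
g(B, p) = 4*B*p
L = 1 (L = 3/3 = 3*(⅓) = 1)
V(N) = 16*N (V(N) = 1*(4*4*N) = 1*(16*N) = 16*N)
(-28*(-259) - 25) + D(-165, V(-12)) = (-28*(-259) - 25) - 481 = (7252 - 25) - 481 = 7227 - 481 = 6746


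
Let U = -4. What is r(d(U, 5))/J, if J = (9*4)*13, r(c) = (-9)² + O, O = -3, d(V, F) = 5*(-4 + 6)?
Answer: ⅙ ≈ 0.16667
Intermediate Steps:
d(V, F) = 10 (d(V, F) = 5*2 = 10)
r(c) = 78 (r(c) = (-9)² - 3 = 81 - 3 = 78)
J = 468 (J = 36*13 = 468)
r(d(U, 5))/J = 78/468 = 78*(1/468) = ⅙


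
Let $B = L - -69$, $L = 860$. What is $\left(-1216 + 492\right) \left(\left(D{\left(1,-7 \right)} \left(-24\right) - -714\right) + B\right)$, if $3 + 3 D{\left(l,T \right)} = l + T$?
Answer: $-1241660$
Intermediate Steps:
$D{\left(l,T \right)} = -1 + \frac{T}{3} + \frac{l}{3}$ ($D{\left(l,T \right)} = -1 + \frac{l + T}{3} = -1 + \frac{T + l}{3} = -1 + \left(\frac{T}{3} + \frac{l}{3}\right) = -1 + \frac{T}{3} + \frac{l}{3}$)
$B = 929$ ($B = 860 - -69 = 860 + 69 = 929$)
$\left(-1216 + 492\right) \left(\left(D{\left(1,-7 \right)} \left(-24\right) - -714\right) + B\right) = \left(-1216 + 492\right) \left(\left(\left(-1 + \frac{1}{3} \left(-7\right) + \frac{1}{3} \cdot 1\right) \left(-24\right) - -714\right) + 929\right) = - 724 \left(\left(\left(-1 - \frac{7}{3} + \frac{1}{3}\right) \left(-24\right) + 714\right) + 929\right) = - 724 \left(\left(\left(-3\right) \left(-24\right) + 714\right) + 929\right) = - 724 \left(\left(72 + 714\right) + 929\right) = - 724 \left(786 + 929\right) = \left(-724\right) 1715 = -1241660$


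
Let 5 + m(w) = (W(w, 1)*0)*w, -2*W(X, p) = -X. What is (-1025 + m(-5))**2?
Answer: 1060900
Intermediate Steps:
W(X, p) = X/2 (W(X, p) = -(-1)*X/2 = X/2)
m(w) = -5 (m(w) = -5 + ((w/2)*0)*w = -5 + 0*w = -5 + 0 = -5)
(-1025 + m(-5))**2 = (-1025 - 5)**2 = (-1030)**2 = 1060900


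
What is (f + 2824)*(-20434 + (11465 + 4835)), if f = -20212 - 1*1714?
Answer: 78967668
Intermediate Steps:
f = -21926 (f = -20212 - 1714 = -21926)
(f + 2824)*(-20434 + (11465 + 4835)) = (-21926 + 2824)*(-20434 + (11465 + 4835)) = -19102*(-20434 + 16300) = -19102*(-4134) = 78967668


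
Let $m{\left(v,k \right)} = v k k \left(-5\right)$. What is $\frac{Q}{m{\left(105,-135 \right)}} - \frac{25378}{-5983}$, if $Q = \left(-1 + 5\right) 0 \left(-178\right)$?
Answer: $\frac{25378}{5983} \approx 4.2417$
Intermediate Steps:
$m{\left(v,k \right)} = - 5 v k^{2}$ ($m{\left(v,k \right)} = k v k \left(-5\right) = v k^{2} \left(-5\right) = - 5 v k^{2}$)
$Q = 0$ ($Q = 4 \cdot 0 \left(-178\right) = 0 \left(-178\right) = 0$)
$\frac{Q}{m{\left(105,-135 \right)}} - \frac{25378}{-5983} = \frac{0}{\left(-5\right) 105 \left(-135\right)^{2}} - \frac{25378}{-5983} = \frac{0}{\left(-5\right) 105 \cdot 18225} - - \frac{25378}{5983} = \frac{0}{-9568125} + \frac{25378}{5983} = 0 \left(- \frac{1}{9568125}\right) + \frac{25378}{5983} = 0 + \frac{25378}{5983} = \frac{25378}{5983}$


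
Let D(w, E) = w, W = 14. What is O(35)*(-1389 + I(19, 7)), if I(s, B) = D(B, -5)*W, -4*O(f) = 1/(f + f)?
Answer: 1291/280 ≈ 4.6107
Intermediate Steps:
O(f) = -1/(8*f) (O(f) = -1/(4*(f + f)) = -1/(2*f)/4 = -1/(8*f))
I(s, B) = 14*B (I(s, B) = B*14 = 14*B)
O(35)*(-1389 + I(19, 7)) = (-⅛/35)*(-1389 + 14*7) = (-⅛*1/35)*(-1389 + 98) = -1/280*(-1291) = 1291/280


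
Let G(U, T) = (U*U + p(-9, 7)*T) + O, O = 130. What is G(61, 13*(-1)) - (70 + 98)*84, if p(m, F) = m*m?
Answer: -11314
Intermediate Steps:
p(m, F) = m²
G(U, T) = 130 + U² + 81*T (G(U, T) = (U*U + (-9)²*T) + 130 = (U² + 81*T) + 130 = 130 + U² + 81*T)
G(61, 13*(-1)) - (70 + 98)*84 = (130 + 61² + 81*(13*(-1))) - (70 + 98)*84 = (130 + 3721 + 81*(-13)) - 168*84 = (130 + 3721 - 1053) - 1*14112 = 2798 - 14112 = -11314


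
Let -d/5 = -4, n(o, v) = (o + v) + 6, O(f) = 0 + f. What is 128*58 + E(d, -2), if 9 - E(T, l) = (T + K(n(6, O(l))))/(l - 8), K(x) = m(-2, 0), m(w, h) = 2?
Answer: 37176/5 ≈ 7435.2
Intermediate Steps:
O(f) = f
n(o, v) = 6 + o + v
K(x) = 2
d = 20 (d = -5*(-4) = 20)
E(T, l) = 9 - (2 + T)/(-8 + l) (E(T, l) = 9 - (T + 2)/(l - 8) = 9 - (2 + T)/(-8 + l))
128*58 + E(d, -2) = 128*58 + (-74 - 1*20 + 9*(-2))/(-8 - 2) = 7424 + (-74 - 20 - 18)/(-10) = 7424 - ⅒*(-112) = 7424 + 56/5 = 37176/5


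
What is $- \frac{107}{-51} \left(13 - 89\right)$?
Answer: $- \frac{8132}{51} \approx -159.45$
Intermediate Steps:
$- \frac{107}{-51} \left(13 - 89\right) = \left(-107\right) \left(- \frac{1}{51}\right) \left(-76\right) = \frac{107}{51} \left(-76\right) = - \frac{8132}{51}$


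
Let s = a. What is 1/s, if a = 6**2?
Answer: 1/36 ≈ 0.027778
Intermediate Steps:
a = 36
s = 36
1/s = 1/36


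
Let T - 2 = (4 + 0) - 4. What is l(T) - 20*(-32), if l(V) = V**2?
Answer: 644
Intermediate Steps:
T = 2 (T = 2 + ((4 + 0) - 4) = 2 + (4 - 4) = 2 + 0 = 2)
l(T) - 20*(-32) = 2**2 - 20*(-32) = 4 + 640 = 644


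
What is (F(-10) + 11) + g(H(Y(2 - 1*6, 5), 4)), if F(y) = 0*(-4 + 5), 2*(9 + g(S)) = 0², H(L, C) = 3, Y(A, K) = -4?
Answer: 2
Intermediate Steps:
g(S) = -9 (g(S) = -9 + (½)*0² = -9 + (½)*0 = -9 + 0 = -9)
F(y) = 0 (F(y) = 0*1 = 0)
(F(-10) + 11) + g(H(Y(2 - 1*6, 5), 4)) = (0 + 11) - 9 = 11 - 9 = 2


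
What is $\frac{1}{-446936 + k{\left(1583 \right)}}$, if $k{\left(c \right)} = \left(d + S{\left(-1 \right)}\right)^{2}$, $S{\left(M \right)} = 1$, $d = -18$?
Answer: $- \frac{1}{446647} \approx -2.2389 \cdot 10^{-6}$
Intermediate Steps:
$k{\left(c \right)} = 289$ ($k{\left(c \right)} = \left(-18 + 1\right)^{2} = \left(-17\right)^{2} = 289$)
$\frac{1}{-446936 + k{\left(1583 \right)}} = \frac{1}{-446936 + 289} = \frac{1}{-446647} = - \frac{1}{446647}$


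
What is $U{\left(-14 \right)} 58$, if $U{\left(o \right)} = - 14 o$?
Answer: $11368$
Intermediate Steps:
$U{\left(-14 \right)} 58 = \left(-14\right) \left(-14\right) 58 = 196 \cdot 58 = 11368$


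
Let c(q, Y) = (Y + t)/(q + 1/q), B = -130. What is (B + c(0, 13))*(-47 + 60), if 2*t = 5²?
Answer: -1690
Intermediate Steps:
t = 25/2 (t = (½)*5² = (½)*25 = 25/2 ≈ 12.500)
c(q, Y) = (25/2 + Y)/(q + 1/q) (c(q, Y) = (Y + 25/2)/(q + 1/q) = (25/2 + Y)/(q + 1/q))
(B + c(0, 13))*(-47 + 60) = (-130 + (½)*0*(25 + 2*13)/(1 + 0²))*(-47 + 60) = (-130 + (½)*0*(25 + 26)/(1 + 0))*13 = (-130 + (½)*0*51/1)*13 = (-130 + (½)*0*1*51)*13 = (-130 + 0)*13 = -130*13 = -1690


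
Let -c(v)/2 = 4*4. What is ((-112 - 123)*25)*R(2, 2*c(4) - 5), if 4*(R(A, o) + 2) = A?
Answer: 17625/2 ≈ 8812.5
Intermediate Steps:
c(v) = -32 (c(v) = -8*4 = -2*16 = -32)
R(A, o) = -2 + A/4
((-112 - 123)*25)*R(2, 2*c(4) - 5) = ((-112 - 123)*25)*(-2 + (¼)*2) = (-235*25)*(-2 + ½) = -5875*(-3/2) = 17625/2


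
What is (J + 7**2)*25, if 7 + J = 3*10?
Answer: 1800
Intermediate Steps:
J = 23 (J = -7 + 3*10 = -7 + 30 = 23)
(J + 7**2)*25 = (23 + 7**2)*25 = (23 + 49)*25 = 72*25 = 1800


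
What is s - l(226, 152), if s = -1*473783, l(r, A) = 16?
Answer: -473799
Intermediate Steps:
s = -473783
s - l(226, 152) = -473783 - 1*16 = -473783 - 16 = -473799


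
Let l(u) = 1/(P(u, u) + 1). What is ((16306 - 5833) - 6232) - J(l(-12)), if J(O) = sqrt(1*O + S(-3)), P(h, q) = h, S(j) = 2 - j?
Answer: 4241 - 3*sqrt(66)/11 ≈ 4238.8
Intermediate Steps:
l(u) = 1/(1 + u) (l(u) = 1/(u + 1) = 1/(1 + u))
J(O) = sqrt(5 + O) (J(O) = sqrt(1*O + (2 - 1*(-3))) = sqrt(O + (2 + 3)) = sqrt(O + 5) = sqrt(5 + O))
((16306 - 5833) - 6232) - J(l(-12)) = ((16306 - 5833) - 6232) - sqrt(5 + 1/(1 - 12)) = (10473 - 6232) - sqrt(5 + 1/(-11)) = 4241 - sqrt(5 - 1/11) = 4241 - sqrt(54/11) = 4241 - 3*sqrt(66)/11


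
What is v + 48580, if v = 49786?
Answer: 98366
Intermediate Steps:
v + 48580 = 49786 + 48580 = 98366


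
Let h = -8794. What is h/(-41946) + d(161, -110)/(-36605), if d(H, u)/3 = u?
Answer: 33574655/153543333 ≈ 0.21867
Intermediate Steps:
d(H, u) = 3*u
h/(-41946) + d(161, -110)/(-36605) = -8794/(-41946) + (3*(-110))/(-36605) = -8794*(-1/41946) - 330*(-1/36605) = 4397/20973 + 66/7321 = 33574655/153543333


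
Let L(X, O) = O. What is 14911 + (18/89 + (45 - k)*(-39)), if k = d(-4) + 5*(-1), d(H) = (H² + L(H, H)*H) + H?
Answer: 1250735/89 ≈ 14053.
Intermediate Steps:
d(H) = H + 2*H² (d(H) = (H² + H*H) + H = (H² + H²) + H = 2*H² + H = H + 2*H²)
k = 23 (k = -4*(1 + 2*(-4)) + 5*(-1) = -4*(1 - 8) - 5 = -4*(-7) - 5 = 28 - 5 = 23)
14911 + (18/89 + (45 - k)*(-39)) = 14911 + (18/89 + (45 - 1*23)*(-39)) = 14911 + (18*(1/89) + (45 - 23)*(-39)) = 14911 + (18/89 + 22*(-39)) = 14911 + (18/89 - 858) = 14911 - 76344/89 = 1250735/89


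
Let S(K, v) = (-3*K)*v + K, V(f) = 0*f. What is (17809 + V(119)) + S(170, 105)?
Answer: -35571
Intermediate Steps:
V(f) = 0
S(K, v) = K - 3*K*v (S(K, v) = -3*K*v + K = K - 3*K*v)
(17809 + V(119)) + S(170, 105) = (17809 + 0) + 170*(1 - 3*105) = 17809 + 170*(1 - 315) = 17809 + 170*(-314) = 17809 - 53380 = -35571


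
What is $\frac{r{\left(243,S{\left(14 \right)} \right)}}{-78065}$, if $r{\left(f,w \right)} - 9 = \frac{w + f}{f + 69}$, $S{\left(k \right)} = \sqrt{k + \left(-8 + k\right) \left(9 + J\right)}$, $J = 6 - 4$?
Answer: $- \frac{1017}{8118760} - \frac{\sqrt{5}}{6089070} \approx -0.00012563$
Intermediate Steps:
$J = 2$ ($J = 6 - 4 = 2$)
$S{\left(k \right)} = \sqrt{-88 + 12 k}$ ($S{\left(k \right)} = \sqrt{k + \left(-8 + k\right) \left(9 + 2\right)} = \sqrt{k + \left(-8 + k\right) 11} = \sqrt{k + \left(-88 + 11 k\right)} = \sqrt{-88 + 12 k}$)
$r{\left(f,w \right)} = 9 + \frac{f + w}{69 + f}$ ($r{\left(f,w \right)} = 9 + \frac{w + f}{f + 69} = 9 + \frac{f + w}{69 + f}$)
$\frac{r{\left(243,S{\left(14 \right)} \right)}}{-78065} = \frac{\frac{1}{69 + 243} \left(621 + 2 \sqrt{-22 + 3 \cdot 14} + 10 \cdot 243\right)}{-78065} = \frac{621 + 2 \sqrt{-22 + 42} + 2430}{312} \left(- \frac{1}{78065}\right) = \frac{621 + 2 \sqrt{20} + 2430}{312} \left(- \frac{1}{78065}\right) = \frac{621 + 2 \cdot 2 \sqrt{5} + 2430}{312} \left(- \frac{1}{78065}\right) = \frac{621 + 4 \sqrt{5} + 2430}{312} \left(- \frac{1}{78065}\right) = \frac{3051 + 4 \sqrt{5}}{312} \left(- \frac{1}{78065}\right) = \left(\frac{1017}{104} + \frac{\sqrt{5}}{78}\right) \left(- \frac{1}{78065}\right) = - \frac{1017}{8118760} - \frac{\sqrt{5}}{6089070}$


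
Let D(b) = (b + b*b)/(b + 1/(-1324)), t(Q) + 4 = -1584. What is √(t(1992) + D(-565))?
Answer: 2*I*√301062144253297/748061 ≈ 46.39*I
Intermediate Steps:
t(Q) = -1588 (t(Q) = -4 - 1584 = -1588)
D(b) = (b + b²)/(-1/1324 + b) (D(b) = (b + b²)/(b - 1/1324) = (b + b²)/(-1/1324 + b))
√(t(1992) + D(-565)) = √(-1588 + 1324*(-565)*(1 - 565)/(-1 + 1324*(-565))) = √(-1588 + 1324*(-565)*(-564)/(-1 - 748060)) = √(-1588 + 1324*(-565)*(-564)/(-748061)) = √(-1588 + 1324*(-565)*(-1/748061)*(-564)) = √(-1588 - 421905840/748061) = √(-1609826708/748061) = 2*I*√301062144253297/748061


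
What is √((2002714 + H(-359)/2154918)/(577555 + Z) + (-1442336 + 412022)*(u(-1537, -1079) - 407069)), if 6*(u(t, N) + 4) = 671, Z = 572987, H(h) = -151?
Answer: √71595631100692736121125430007393269/413220610926 ≈ 6.4753e+5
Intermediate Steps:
u(t, N) = 647/6 (u(t, N) = -4 + (⅙)*671 = -4 + 671/6 = 647/6)
√((2002714 + H(-359)/2154918)/(577555 + Z) + (-1442336 + 412022)*(u(-1537, -1079) - 407069)) = √((2002714 - 151/2154918)/(577555 + 572987) + (-1442336 + 412022)*(647/6 - 407069)) = √((2002714 - 151*1/2154918)/1150542 - 1030314*(-2441767/6)) = √((2002714 - 151/2154918)*(1/1150542) + 419297787473) = √((4315684447301/2154918)*(1/1150542) + 419297787473) = √(4315684447301/2479323665556 + 419297787473) = √(1039574927401394702827289/2479323665556) = √71595631100692736121125430007393269/413220610926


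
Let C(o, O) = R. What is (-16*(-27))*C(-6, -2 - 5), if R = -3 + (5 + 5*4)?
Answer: 9504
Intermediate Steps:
R = 22 (R = -3 + (5 + 20) = -3 + 25 = 22)
C(o, O) = 22
(-16*(-27))*C(-6, -2 - 5) = -16*(-27)*22 = 432*22 = 9504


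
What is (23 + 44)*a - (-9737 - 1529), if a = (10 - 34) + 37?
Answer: 12137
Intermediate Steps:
a = 13 (a = -24 + 37 = 13)
(23 + 44)*a - (-9737 - 1529) = (23 + 44)*13 - (-9737 - 1529) = 67*13 - 1*(-11266) = 871 + 11266 = 12137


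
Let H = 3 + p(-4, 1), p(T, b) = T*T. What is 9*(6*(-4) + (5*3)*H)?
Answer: 2349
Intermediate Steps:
p(T, b) = T²
H = 19 (H = 3 + (-4)² = 3 + 16 = 19)
9*(6*(-4) + (5*3)*H) = 9*(6*(-4) + (5*3)*19) = 9*(-24 + 15*19) = 9*(-24 + 285) = 9*261 = 2349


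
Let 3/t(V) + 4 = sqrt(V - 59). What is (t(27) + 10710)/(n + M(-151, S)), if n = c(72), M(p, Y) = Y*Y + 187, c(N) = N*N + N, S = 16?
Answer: 42839/22796 - I*sqrt(2)/22796 ≈ 1.8792 - 6.2038e-5*I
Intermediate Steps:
c(N) = N + N**2 (c(N) = N**2 + N = N + N**2)
M(p, Y) = 187 + Y**2 (M(p, Y) = Y**2 + 187 = 187 + Y**2)
t(V) = 3/(-4 + sqrt(-59 + V)) (t(V) = 3/(-4 + sqrt(V - 59)) = 3/(-4 + sqrt(-59 + V)))
n = 5256 (n = 72*(1 + 72) = 72*73 = 5256)
(t(27) + 10710)/(n + M(-151, S)) = (3/(-4 + sqrt(-59 + 27)) + 10710)/(5256 + (187 + 16**2)) = (3/(-4 + sqrt(-32)) + 10710)/(5256 + (187 + 256)) = (3/(-4 + 4*I*sqrt(2)) + 10710)/(5256 + 443) = (10710 + 3/(-4 + 4*I*sqrt(2)))/5699 = (10710 + 3/(-4 + 4*I*sqrt(2)))*(1/5699) = 10710/5699 + 3/(5699*(-4 + 4*I*sqrt(2)))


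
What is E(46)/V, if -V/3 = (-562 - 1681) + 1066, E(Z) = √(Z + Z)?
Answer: 2*√23/3531 ≈ 0.0027164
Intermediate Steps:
E(Z) = √2*√Z (E(Z) = √(2*Z) = √2*√Z)
V = 3531 (V = -3*((-562 - 1681) + 1066) = -3*(-2243 + 1066) = -3*(-1177) = 3531)
E(46)/V = (√2*√46)/3531 = (2*√23)*(1/3531) = 2*√23/3531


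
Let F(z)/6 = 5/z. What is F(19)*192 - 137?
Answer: 3157/19 ≈ 166.16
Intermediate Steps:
F(z) = 30/z (F(z) = 6*(5/z) = 30/z)
F(19)*192 - 137 = (30/19)*192 - 137 = 5760/19 - 137 = 3157/19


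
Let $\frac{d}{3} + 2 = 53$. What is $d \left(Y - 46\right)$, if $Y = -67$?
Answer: $-17289$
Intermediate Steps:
$d = 153$ ($d = -6 + 3 \cdot 53 = -6 + 159 = 153$)
$d \left(Y - 46\right) = 153 \left(-67 - 46\right) = 153 \left(-113\right) = -17289$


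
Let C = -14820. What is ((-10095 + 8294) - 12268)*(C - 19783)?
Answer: 486829607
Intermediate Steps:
((-10095 + 8294) - 12268)*(C - 19783) = ((-10095 + 8294) - 12268)*(-14820 - 19783) = (-1801 - 12268)*(-34603) = -14069*(-34603) = 486829607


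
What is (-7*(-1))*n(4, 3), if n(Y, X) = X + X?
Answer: 42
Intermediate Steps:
n(Y, X) = 2*X
(-7*(-1))*n(4, 3) = (-7*(-1))*(2*3) = 7*6 = 42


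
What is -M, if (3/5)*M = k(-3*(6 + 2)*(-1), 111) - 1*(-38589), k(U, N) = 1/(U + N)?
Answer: -5209516/81 ≈ -64315.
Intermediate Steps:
k(U, N) = 1/(N + U)
M = 5209516/81 (M = 5*(1/(111 - 3*(6 + 2)*(-1)) - 1*(-38589))/3 = 5*(1/(111 - 3*8*(-1)) + 38589)/3 = 5*(1/(111 - 24*(-1)) + 38589)/3 = 5*(1/(111 + 24) + 38589)/3 = 5*(1/135 + 38589)/3 = (5/3)*(5209516/135) = 5209516/81 ≈ 64315.)
-M = -1*5209516/81 = -5209516/81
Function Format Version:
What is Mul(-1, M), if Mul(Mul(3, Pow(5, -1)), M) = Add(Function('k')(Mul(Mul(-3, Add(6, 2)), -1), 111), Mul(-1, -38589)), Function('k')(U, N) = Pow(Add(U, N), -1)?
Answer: Rational(-5209516, 81) ≈ -64315.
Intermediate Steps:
Function('k')(U, N) = Pow(Add(N, U), -1)
M = Rational(5209516, 81) (M = Mul(Rational(5, 3), Add(Pow(Add(111, Mul(Mul(-3, Add(6, 2)), -1)), -1), Mul(-1, -38589))) = Mul(Rational(5, 3), Add(Pow(Add(111, Mul(Mul(-3, 8), -1)), -1), 38589)) = Mul(Rational(5, 3), Add(Pow(Add(111, Mul(-24, -1)), -1), 38589)) = Mul(Rational(5, 3), Add(Pow(Add(111, 24), -1), 38589)) = Mul(Rational(5, 3), Add(Pow(135, -1), 38589)) = Mul(Rational(5, 3), Add(Rational(1, 135), 38589)) = Mul(Rational(5, 3), Rational(5209516, 135)) = Rational(5209516, 81) ≈ 64315.)
Mul(-1, M) = Mul(-1, Rational(5209516, 81)) = Rational(-5209516, 81)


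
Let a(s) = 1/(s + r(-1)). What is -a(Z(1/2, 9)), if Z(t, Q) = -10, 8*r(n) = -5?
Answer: 8/85 ≈ 0.094118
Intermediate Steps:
r(n) = -5/8 (r(n) = (1/8)*(-5) = -5/8)
a(s) = 1/(-5/8 + s) (a(s) = 1/(s - 5/8) = 1/(-5/8 + s))
-a(Z(1/2, 9)) = -8/(-5 + 8*(-10)) = -8/(-5 - 80) = -8/(-85) = -8*(-1)/85 = -1*(-8/85) = 8/85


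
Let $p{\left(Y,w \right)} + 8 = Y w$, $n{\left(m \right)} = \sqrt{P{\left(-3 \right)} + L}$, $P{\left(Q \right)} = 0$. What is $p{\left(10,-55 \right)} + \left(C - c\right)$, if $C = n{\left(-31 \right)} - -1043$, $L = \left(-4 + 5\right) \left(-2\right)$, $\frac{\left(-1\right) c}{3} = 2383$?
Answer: $7634 + i \sqrt{2} \approx 7634.0 + 1.4142 i$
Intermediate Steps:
$c = -7149$ ($c = \left(-3\right) 2383 = -7149$)
$L = -2$ ($L = 1 \left(-2\right) = -2$)
$n{\left(m \right)} = i \sqrt{2}$ ($n{\left(m \right)} = \sqrt{0 - 2} = \sqrt{-2} = i \sqrt{2}$)
$p{\left(Y,w \right)} = -8 + Y w$
$C = 1043 + i \sqrt{2}$ ($C = i \sqrt{2} - -1043 = i \sqrt{2} + 1043 = 1043 + i \sqrt{2} \approx 1043.0 + 1.4142 i$)
$p{\left(10,-55 \right)} + \left(C - c\right) = \left(-8 + 10 \left(-55\right)\right) + \left(\left(1043 + i \sqrt{2}\right) - -7149\right) = \left(-8 - 550\right) + \left(\left(1043 + i \sqrt{2}\right) + 7149\right) = -558 + \left(8192 + i \sqrt{2}\right) = 7634 + i \sqrt{2}$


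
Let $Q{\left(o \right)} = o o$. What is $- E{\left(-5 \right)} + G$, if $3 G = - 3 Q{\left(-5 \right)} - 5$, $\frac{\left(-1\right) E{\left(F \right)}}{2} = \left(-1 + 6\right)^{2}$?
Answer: $\frac{70}{3} \approx 23.333$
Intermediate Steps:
$E{\left(F \right)} = -50$ ($E{\left(F \right)} = - 2 \left(-1 + 6\right)^{2} = - 2 \cdot 5^{2} = \left(-2\right) 25 = -50$)
$Q{\left(o \right)} = o^{2}$
$G = - \frac{80}{3}$ ($G = \frac{- 3 \left(-5\right)^{2} - 5}{3} = \frac{\left(-3\right) 25 - 5}{3} = \frac{-75 - 5}{3} = \frac{1}{3} \left(-80\right) = - \frac{80}{3} \approx -26.667$)
$- E{\left(-5 \right)} + G = \left(-1\right) \left(-50\right) - \frac{80}{3} = 50 - \frac{80}{3} = \frac{70}{3}$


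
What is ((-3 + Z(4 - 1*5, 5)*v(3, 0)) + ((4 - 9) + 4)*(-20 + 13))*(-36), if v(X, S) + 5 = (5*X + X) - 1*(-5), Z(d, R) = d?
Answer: 504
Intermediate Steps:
v(X, S) = 6*X (v(X, S) = -5 + ((5*X + X) - 1*(-5)) = -5 + (6*X + 5) = -5 + (5 + 6*X) = 6*X)
((-3 + Z(4 - 1*5, 5)*v(3, 0)) + ((4 - 9) + 4)*(-20 + 13))*(-36) = ((-3 + (4 - 1*5)*(6*3)) + ((4 - 9) + 4)*(-20 + 13))*(-36) = ((-3 + (4 - 5)*18) + (-5 + 4)*(-7))*(-36) = ((-3 - 1*18) - 1*(-7))*(-36) = ((-3 - 18) + 7)*(-36) = (-21 + 7)*(-36) = -14*(-36) = 504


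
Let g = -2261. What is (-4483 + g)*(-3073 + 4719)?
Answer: -11100624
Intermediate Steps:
(-4483 + g)*(-3073 + 4719) = (-4483 - 2261)*(-3073 + 4719) = -6744*1646 = -11100624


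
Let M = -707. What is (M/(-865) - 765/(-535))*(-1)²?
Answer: 207994/92555 ≈ 2.2472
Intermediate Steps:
(M/(-865) - 765/(-535))*(-1)² = (-707/(-865) - 765/(-535))*(-1)² = (-707*(-1/865) - 765*(-1/535))*1 = (707/865 + 153/107)*1 = (207994/92555)*1 = 207994/92555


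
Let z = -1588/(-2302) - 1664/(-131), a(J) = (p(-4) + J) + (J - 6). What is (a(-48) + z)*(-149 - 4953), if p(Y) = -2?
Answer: 69703248492/150781 ≈ 4.6228e+5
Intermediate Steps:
a(J) = -8 + 2*J (a(J) = (-2 + J) + (J - 6) = (-2 + J) + (-6 + J) = -8 + 2*J)
z = 2019278/150781 (z = -1588*(-1/2302) - 1664*(-1/131) = 794/1151 + 1664/131 = 2019278/150781 ≈ 13.392)
(a(-48) + z)*(-149 - 4953) = ((-8 + 2*(-48)) + 2019278/150781)*(-149 - 4953) = ((-8 - 96) + 2019278/150781)*(-5102) = (-104 + 2019278/150781)*(-5102) = -13661946/150781*(-5102) = 69703248492/150781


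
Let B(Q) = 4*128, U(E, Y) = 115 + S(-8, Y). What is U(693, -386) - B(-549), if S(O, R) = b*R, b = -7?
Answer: 2305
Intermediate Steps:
S(O, R) = -7*R
U(E, Y) = 115 - 7*Y
B(Q) = 512
U(693, -386) - B(-549) = (115 - 7*(-386)) - 1*512 = (115 + 2702) - 512 = 2817 - 512 = 2305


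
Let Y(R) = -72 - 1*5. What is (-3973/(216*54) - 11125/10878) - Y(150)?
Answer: 1599476015/21146832 ≈ 75.637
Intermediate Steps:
Y(R) = -77 (Y(R) = -72 - 5 = -77)
(-3973/(216*54) - 11125/10878) - Y(150) = (-3973/(216*54) - 11125/10878) - 1*(-77) = (-3973/11664 - 11125*1/10878) + 77 = (-3973*1/11664 - 11125/10878) + 77 = (-3973/11664 - 11125/10878) + 77 = -28830049/21146832 + 77 = 1599476015/21146832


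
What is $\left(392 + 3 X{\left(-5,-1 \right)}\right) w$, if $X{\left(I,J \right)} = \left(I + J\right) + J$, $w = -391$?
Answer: $-145061$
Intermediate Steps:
$X{\left(I,J \right)} = I + 2 J$
$\left(392 + 3 X{\left(-5,-1 \right)}\right) w = \left(392 + 3 \left(-5 + 2 \left(-1\right)\right)\right) \left(-391\right) = \left(392 + 3 \left(-5 - 2\right)\right) \left(-391\right) = \left(392 + 3 \left(-7\right)\right) \left(-391\right) = \left(392 - 21\right) \left(-391\right) = 371 \left(-391\right) = -145061$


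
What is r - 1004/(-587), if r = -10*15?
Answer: -87046/587 ≈ -148.29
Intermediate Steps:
r = -150
r - 1004/(-587) = -150 - 1004/(-587) = -150 - 1004*(-1/587) = -150 + 1004/587 = -87046/587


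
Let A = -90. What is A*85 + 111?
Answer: -7539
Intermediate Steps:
A*85 + 111 = -90*85 + 111 = -7650 + 111 = -7539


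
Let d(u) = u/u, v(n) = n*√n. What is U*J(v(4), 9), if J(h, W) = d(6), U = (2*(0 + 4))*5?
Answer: 40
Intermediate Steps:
v(n) = n^(3/2)
d(u) = 1
U = 40 (U = (2*4)*5 = 8*5 = 40)
J(h, W) = 1
U*J(v(4), 9) = 40*1 = 40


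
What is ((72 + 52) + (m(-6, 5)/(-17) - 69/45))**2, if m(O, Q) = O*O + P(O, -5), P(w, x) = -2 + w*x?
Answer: 916212361/65025 ≈ 14090.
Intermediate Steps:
m(O, Q) = -2 + O**2 - 5*O (m(O, Q) = O*O + (-2 + O*(-5)) = O**2 + (-2 - 5*O) = -2 + O**2 - 5*O)
((72 + 52) + (m(-6, 5)/(-17) - 69/45))**2 = ((72 + 52) + ((-2 + (-6)**2 - 5*(-6))/(-17) - 69/45))**2 = (124 + ((-2 + 36 + 30)*(-1/17) - 69*1/45))**2 = (124 + (64*(-1/17) - 23/15))**2 = (124 + (-64/17 - 23/15))**2 = (124 - 1351/255)**2 = (30269/255)**2 = 916212361/65025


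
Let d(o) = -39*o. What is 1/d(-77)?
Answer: 1/3003 ≈ 0.00033300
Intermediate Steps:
1/d(-77) = 1/(-39*(-77)) = 1/3003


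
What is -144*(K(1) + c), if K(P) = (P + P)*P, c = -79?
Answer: 11088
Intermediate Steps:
K(P) = 2*P**2 (K(P) = (2*P)*P = 2*P**2)
-144*(K(1) + c) = -144*(2*1**2 - 79) = -144*(2*1 - 79) = -144*(2 - 79) = -144*(-77) = 11088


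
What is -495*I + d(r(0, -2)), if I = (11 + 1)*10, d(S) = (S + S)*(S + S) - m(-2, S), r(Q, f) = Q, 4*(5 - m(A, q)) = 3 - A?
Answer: -237615/4 ≈ -59404.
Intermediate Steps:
m(A, q) = 17/4 + A/4 (m(A, q) = 5 - (3 - A)/4 = 5 + (-¾ + A/4) = 17/4 + A/4)
d(S) = -15/4 + 4*S² (d(S) = (S + S)*(S + S) - (17/4 + (¼)*(-2)) = (2*S)*(2*S) - (17/4 - ½) = 4*S² - 1*15/4 = 4*S² - 15/4 = -15/4 + 4*S²)
I = 120 (I = 12*10 = 120)
-495*I + d(r(0, -2)) = -495*120 + (-15/4 + 4*0²) = -59400 + (-15/4 + 4*0) = -59400 + (-15/4 + 0) = -59400 - 15/4 = -237615/4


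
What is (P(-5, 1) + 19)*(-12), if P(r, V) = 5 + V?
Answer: -300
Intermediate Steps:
(P(-5, 1) + 19)*(-12) = ((5 + 1) + 19)*(-12) = (6 + 19)*(-12) = 25*(-12) = -300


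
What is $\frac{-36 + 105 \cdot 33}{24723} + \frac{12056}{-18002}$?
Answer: $- \frac{13129535}{24725747} \approx -0.53101$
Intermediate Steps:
$\frac{-36 + 105 \cdot 33}{24723} + \frac{12056}{-18002} = \left(-36 + 3465\right) \frac{1}{24723} + 12056 \left(- \frac{1}{18002}\right) = 3429 \cdot \frac{1}{24723} - \frac{6028}{9001} = \frac{381}{2747} - \frac{6028}{9001} = - \frac{13129535}{24725747}$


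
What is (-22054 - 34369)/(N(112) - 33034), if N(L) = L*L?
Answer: 56423/20490 ≈ 2.7537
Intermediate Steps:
N(L) = L²
(-22054 - 34369)/(N(112) - 33034) = (-22054 - 34369)/(112² - 33034) = -56423/(12544 - 33034) = -56423/(-20490) = -56423*(-1/20490) = 56423/20490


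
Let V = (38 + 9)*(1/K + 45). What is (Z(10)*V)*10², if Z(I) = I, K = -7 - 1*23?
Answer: 6340300/3 ≈ 2.1134e+6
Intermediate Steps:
K = -30 (K = -7 - 23 = -30)
V = 63403/30 (V = (38 + 9)*(1/(-30) + 45) = 47*(-1/30 + 45) = 47*(1349/30) = 63403/30 ≈ 2113.4)
(Z(10)*V)*10² = (10*(63403/30))*10² = (63403/3)*100 = 6340300/3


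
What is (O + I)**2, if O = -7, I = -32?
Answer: 1521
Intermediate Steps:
(O + I)**2 = (-7 - 32)**2 = (-39)**2 = 1521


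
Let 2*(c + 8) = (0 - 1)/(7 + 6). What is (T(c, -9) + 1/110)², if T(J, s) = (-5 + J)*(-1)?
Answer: 87030241/511225 ≈ 170.24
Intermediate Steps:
c = -209/26 (c = -8 + ((0 - 1)/(7 + 6))/2 = -8 + (-1/13)/2 = -8 + (-1*1/13)/2 = -8 + (½)*(-1/13) = -8 - 1/26 = -209/26 ≈ -8.0385)
T(J, s) = 5 - J
(T(c, -9) + 1/110)² = ((5 - 1*(-209/26)) + 1/110)² = ((5 + 209/26) + 1/110)² = (339/26 + 1/110)² = (9329/715)² = 87030241/511225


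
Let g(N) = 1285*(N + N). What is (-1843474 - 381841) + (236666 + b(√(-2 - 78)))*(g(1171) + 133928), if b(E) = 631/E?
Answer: 743933205753 - 991742069*I*√5/10 ≈ 7.4393e+11 - 2.2176e+8*I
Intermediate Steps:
g(N) = 2570*N (g(N) = 1285*(2*N) = 2570*N)
(-1843474 - 381841) + (236666 + b(√(-2 - 78)))*(g(1171) + 133928) = (-1843474 - 381841) + (236666 + 631/(√(-2 - 78)))*(2570*1171 + 133928) = -2225315 + (236666 + 631/(√(-80)))*(3009470 + 133928) = -2225315 + (236666 + 631/((4*I*√5)))*3143398 = -2225315 + (236666 + 631*(-I*√5/20))*3143398 = -2225315 + (236666 - 631*I*√5/20)*3143398 = -2225315 + (743935431068 - 991742069*I*√5/10) = 743933205753 - 991742069*I*√5/10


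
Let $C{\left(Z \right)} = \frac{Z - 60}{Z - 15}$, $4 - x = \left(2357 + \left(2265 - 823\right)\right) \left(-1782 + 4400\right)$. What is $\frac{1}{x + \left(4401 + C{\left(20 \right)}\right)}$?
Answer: $- \frac{1}{9941385} \approx -1.0059 \cdot 10^{-7}$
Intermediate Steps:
$x = -9945778$ ($x = 4 - \left(2357 + \left(2265 - 823\right)\right) \left(-1782 + 4400\right) = 4 - \left(2357 + 1442\right) 2618 = 4 - 3799 \cdot 2618 = 4 - 9945782 = -9945778$)
$C{\left(Z \right)} = \frac{-60 + Z}{-15 + Z}$
$\frac{1}{x + \left(4401 + C{\left(20 \right)}\right)} = \frac{1}{-9945778 + \left(4401 + \frac{-60 + 20}{-15 + 20}\right)} = \frac{1}{-9945778 + \left(4401 + \frac{1}{5} \left(-40\right)\right)} = \frac{1}{-9945778 + \left(4401 - 8\right)} = \frac{1}{-9945778 + 4393} = \frac{1}{-9941385} = - \frac{1}{9941385}$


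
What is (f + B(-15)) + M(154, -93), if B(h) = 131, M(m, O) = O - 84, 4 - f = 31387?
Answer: -31429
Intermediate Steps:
f = -31383 (f = 4 - 1*31387 = 4 - 31387 = -31383)
M(m, O) = -84 + O
(f + B(-15)) + M(154, -93) = (-31383 + 131) + (-84 - 93) = -31252 - 177 = -31429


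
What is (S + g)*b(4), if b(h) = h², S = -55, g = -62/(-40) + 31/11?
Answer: -44556/55 ≈ -810.11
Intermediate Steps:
g = 961/220 (g = -62*(-1/40) + 31*(1/11) = 31/20 + 31/11 = 961/220 ≈ 4.3682)
(S + g)*b(4) = (-55 + 961/220)*4² = -11139/220*16 = -44556/55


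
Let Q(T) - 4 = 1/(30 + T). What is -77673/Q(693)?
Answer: -56157579/2893 ≈ -19412.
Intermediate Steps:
Q(T) = 4 + 1/(30 + T)
-77673/Q(693) = -77673*(30 + 693)/(121 + 4*693) = -77673*723/(121 + 2772) = -77673/((1/723)*2893) = -77673/2893/723 = -77673*723/2893 = -56157579/2893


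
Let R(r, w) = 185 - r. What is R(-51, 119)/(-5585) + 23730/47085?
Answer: 8094666/17531315 ≈ 0.46173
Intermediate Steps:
R(-51, 119)/(-5585) + 23730/47085 = (185 - 1*(-51))/(-5585) + 23730/47085 = (185 + 51)*(-1/5585) + 23730*(1/47085) = 236*(-1/5585) + 1582/3139 = -236/5585 + 1582/3139 = 8094666/17531315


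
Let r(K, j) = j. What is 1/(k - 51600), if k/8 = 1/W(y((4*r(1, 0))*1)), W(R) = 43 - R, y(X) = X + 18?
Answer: -25/1289992 ≈ -1.9380e-5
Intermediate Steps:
y(X) = 18 + X
k = 8/25 (k = 8/(43 - (18 + (4*0)*1)) = 8/(43 - (18 + 0*1)) = 8/(43 - (18 + 0)) = 8/(43 - 1*18) = 8/(43 - 18) = 8/25 ≈ 0.32000)
1/(k - 51600) = 1/(8/25 - 51600) = 1/(-1289992/25) = -25/1289992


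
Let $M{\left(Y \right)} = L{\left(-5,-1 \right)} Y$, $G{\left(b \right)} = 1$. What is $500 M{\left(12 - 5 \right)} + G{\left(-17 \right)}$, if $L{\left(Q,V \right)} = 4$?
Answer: $14001$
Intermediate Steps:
$M{\left(Y \right)} = 4 Y$
$500 M{\left(12 - 5 \right)} + G{\left(-17 \right)} = 500 \cdot 4 \left(12 - 5\right) + 1 = 500 \cdot 4 \cdot 7 + 1 = 500 \cdot 28 + 1 = 14000 + 1 = 14001$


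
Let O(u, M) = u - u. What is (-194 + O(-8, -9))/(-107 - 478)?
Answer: 194/585 ≈ 0.33162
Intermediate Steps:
O(u, M) = 0
(-194 + O(-8, -9))/(-107 - 478) = (-194 + 0)/(-107 - 478) = -194/(-585) = -194*(-1/585) = 194/585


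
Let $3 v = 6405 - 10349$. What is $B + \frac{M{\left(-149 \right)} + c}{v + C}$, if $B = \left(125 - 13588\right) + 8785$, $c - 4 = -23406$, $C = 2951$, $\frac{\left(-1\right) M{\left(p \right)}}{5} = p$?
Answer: $- \frac{23032273}{4909} \approx -4691.8$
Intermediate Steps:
$M{\left(p \right)} = - 5 p$
$c = -23402$ ($c = 4 - 23406 = -23402$)
$v = - \frac{3944}{3}$ ($v = \frac{6405 - 10349}{3} = \frac{1}{3} \left(-3944\right) = - \frac{3944}{3} \approx -1314.7$)
$B = -4678$ ($B = -13463 + 8785 = -4678$)
$B + \frac{M{\left(-149 \right)} + c}{v + C} = -4678 + \frac{\left(-5\right) \left(-149\right) - 23402}{- \frac{3944}{3} + 2951} = -4678 + \frac{745 - 23402}{\frac{4909}{3}} = -4678 - \frac{67971}{4909} = - \frac{23032273}{4909}$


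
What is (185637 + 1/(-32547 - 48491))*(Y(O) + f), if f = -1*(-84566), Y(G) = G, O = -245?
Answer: 1268495713256805/81038 ≈ 1.5653e+10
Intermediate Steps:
f = 84566
(185637 + 1/(-32547 - 48491))*(Y(O) + f) = (185637 + 1/(-32547 - 48491))*(-245 + 84566) = (185637 + 1/(-81038))*84321 = (185637 - 1/81038)*84321 = (15043651205/81038)*84321 = 1268495713256805/81038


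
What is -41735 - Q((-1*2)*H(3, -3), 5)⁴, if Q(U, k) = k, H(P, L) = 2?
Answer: -42360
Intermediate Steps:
-41735 - Q((-1*2)*H(3, -3), 5)⁴ = -41735 - 1*5⁴ = -41735 - 1*625 = -41735 - 625 = -42360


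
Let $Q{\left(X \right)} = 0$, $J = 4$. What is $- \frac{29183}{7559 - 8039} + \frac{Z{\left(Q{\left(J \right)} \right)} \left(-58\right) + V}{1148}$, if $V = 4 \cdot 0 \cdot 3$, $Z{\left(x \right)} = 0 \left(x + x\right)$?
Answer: $\frac{29183}{480} \approx 60.798$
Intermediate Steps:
$Z{\left(x \right)} = 0$ ($Z{\left(x \right)} = 0 \cdot 2 x = 0$)
$V = 0$ ($V = 0 \cdot 3 = 0$)
$- \frac{29183}{7559 - 8039} + \frac{Z{\left(Q{\left(J \right)} \right)} \left(-58\right) + V}{1148} = - \frac{29183}{7559 - 8039} + \frac{0 \left(-58\right) + 0}{1148} = - \frac{29183}{7559 - 8039} + \left(0 + 0\right) \frac{1}{1148} = - \frac{29183}{-480} + 0 \cdot \frac{1}{1148} = \left(-29183\right) \left(- \frac{1}{480}\right) + 0 = \frac{29183}{480} + 0 = \frac{29183}{480}$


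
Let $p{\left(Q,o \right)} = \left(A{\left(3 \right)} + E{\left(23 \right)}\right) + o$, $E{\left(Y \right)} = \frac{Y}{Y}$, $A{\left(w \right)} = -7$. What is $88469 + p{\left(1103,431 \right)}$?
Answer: $88894$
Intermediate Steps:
$E{\left(Y \right)} = 1$
$p{\left(Q,o \right)} = -6 + o$ ($p{\left(Q,o \right)} = \left(-7 + 1\right) + o = -6 + o$)
$88469 + p{\left(1103,431 \right)} = 88469 + \left(-6 + 431\right) = 88469 + 425 = 88894$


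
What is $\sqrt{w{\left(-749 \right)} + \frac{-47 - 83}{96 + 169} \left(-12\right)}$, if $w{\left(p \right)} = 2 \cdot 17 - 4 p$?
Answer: $\frac{3 \sqrt{947534}}{53} \approx 55.099$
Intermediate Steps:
$w{\left(p \right)} = 34 - 4 p$
$\sqrt{w{\left(-749 \right)} + \frac{-47 - 83}{96 + 169} \left(-12\right)} = \sqrt{\left(34 - -2996\right) + \frac{-47 - 83}{96 + 169} \left(-12\right)} = \sqrt{\left(34 + 2996\right) + \frac{1}{265} \left(-130\right) \left(-12\right)} = \sqrt{3030 + \frac{1}{265} \left(-130\right) \left(-12\right)} = \sqrt{3030 - - \frac{312}{53}} = \sqrt{3030 + \frac{312}{53}} = \sqrt{\frac{160902}{53}} = \frac{3 \sqrt{947534}}{53}$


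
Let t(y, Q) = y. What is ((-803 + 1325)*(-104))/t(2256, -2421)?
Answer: -1131/47 ≈ -24.064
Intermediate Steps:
((-803 + 1325)*(-104))/t(2256, -2421) = ((-803 + 1325)*(-104))/2256 = (522*(-104))*(1/2256) = -54288*1/2256 = -1131/47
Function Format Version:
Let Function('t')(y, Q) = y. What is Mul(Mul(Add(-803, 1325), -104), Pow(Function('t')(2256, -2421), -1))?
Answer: Rational(-1131, 47) ≈ -24.064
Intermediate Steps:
Mul(Mul(Add(-803, 1325), -104), Pow(Function('t')(2256, -2421), -1)) = Mul(Mul(Add(-803, 1325), -104), Pow(2256, -1)) = Mul(Mul(522, -104), Rational(1, 2256)) = Mul(-54288, Rational(1, 2256)) = Rational(-1131, 47)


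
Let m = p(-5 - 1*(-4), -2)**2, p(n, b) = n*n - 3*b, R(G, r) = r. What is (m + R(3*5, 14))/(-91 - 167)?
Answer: -21/86 ≈ -0.24419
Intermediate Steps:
p(n, b) = n**2 - 3*b
m = 49 (m = ((-5 - 1*(-4))**2 - 3*(-2))**2 = ((-5 + 4)**2 + 6)**2 = ((-1)**2 + 6)**2 = (1 + 6)**2 = 7**2 = 49)
(m + R(3*5, 14))/(-91 - 167) = (49 + 14)/(-91 - 167) = 63/(-258) = 63*(-1/258) = -21/86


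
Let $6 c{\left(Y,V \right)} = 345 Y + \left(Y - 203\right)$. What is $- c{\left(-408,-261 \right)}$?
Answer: $\frac{141371}{6} \approx 23562.0$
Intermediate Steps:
$c{\left(Y,V \right)} = - \frac{203}{6} + \frac{173 Y}{3}$ ($c{\left(Y,V \right)} = \frac{345 Y + \left(Y - 203\right)}{6} = \frac{345 Y + \left(-203 + Y\right)}{6} = \frac{-203 + 346 Y}{6} = - \frac{203}{6} + \frac{173 Y}{3}$)
$- c{\left(-408,-261 \right)} = - (- \frac{203}{6} + \frac{173}{3} \left(-408\right)) = - (- \frac{203}{6} - 23528) = \left(-1\right) \left(- \frac{141371}{6}\right) = \frac{141371}{6}$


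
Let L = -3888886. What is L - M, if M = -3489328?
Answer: -399558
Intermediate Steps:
L - M = -3888886 - 1*(-3489328) = -3888886 + 3489328 = -399558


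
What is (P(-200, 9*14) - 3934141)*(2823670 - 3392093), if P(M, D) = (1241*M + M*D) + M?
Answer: 2391776762443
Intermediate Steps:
P(M, D) = 1242*M + D*M (P(M, D) = (1241*M + D*M) + M = 1242*M + D*M)
(P(-200, 9*14) - 3934141)*(2823670 - 3392093) = (-200*(1242 + 9*14) - 3934141)*(2823670 - 3392093) = (-200*(1242 + 126) - 3934141)*(-568423) = (-200*1368 - 3934141)*(-568423) = (-273600 - 3934141)*(-568423) = -4207741*(-568423) = 2391776762443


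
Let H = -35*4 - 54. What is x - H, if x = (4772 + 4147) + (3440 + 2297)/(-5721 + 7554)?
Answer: 16709866/1833 ≈ 9116.1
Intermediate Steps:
x = 16354264/1833 (x = 8919 + 5737/1833 = 16354264/1833 ≈ 8922.1)
H = -194 (H = -140 - 54 = -194)
x - H = 16354264/1833 - 1*(-194) = 16354264/1833 + 194 = 16709866/1833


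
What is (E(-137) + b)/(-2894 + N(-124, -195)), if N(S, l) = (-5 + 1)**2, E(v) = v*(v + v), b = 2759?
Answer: -40297/2878 ≈ -14.002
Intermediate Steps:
E(v) = 2*v**2 (E(v) = v*(2*v) = 2*v**2)
N(S, l) = 16 (N(S, l) = (-4)**2 = 16)
(E(-137) + b)/(-2894 + N(-124, -195)) = (2*(-137)**2 + 2759)/(-2894 + 16) = (2*18769 + 2759)/(-2878) = (37538 + 2759)*(-1/2878) = 40297*(-1/2878) = -40297/2878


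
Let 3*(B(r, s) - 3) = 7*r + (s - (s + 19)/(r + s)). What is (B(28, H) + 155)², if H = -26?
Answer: 1677025/36 ≈ 46584.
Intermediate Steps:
B(r, s) = 3 + s/3 + 7*r/3 - (19 + s)/(3*(r + s)) (B(r, s) = 3 + (7*r + (s - (s + 19)/(r + s)))/3 = 3 + (7*r + (s - (19 + s)/(r + s)))/3 = 3 + (s + 7*r - (19 + s)/(r + s))/3 = 3 + (s/3 + 7*r/3 - (19 + s)/(3*(r + s))) = 3 + s/3 + 7*r/3 - (19 + s)/(3*(r + s)))
(B(28, H) + 155)² = ((-19 + (-26)² + 7*28² + 8*(-26) + 9*28 + 8*28*(-26))/(3*(28 - 26)) + 155)² = ((⅓)*(-19 + 676 + 7*784 - 208 + 252 - 5824)/2 + 155)² = ((⅓)*(½)*(-19 + 676 + 5488 - 208 + 252 - 5824) + 155)² = ((⅓)*(½)*365 + 155)² = (365/6 + 155)² = (1295/6)² = 1677025/36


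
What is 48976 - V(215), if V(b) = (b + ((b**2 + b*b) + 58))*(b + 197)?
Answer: -38152900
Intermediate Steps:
V(b) = (197 + b)*(58 + b + 2*b**2) (V(b) = (b + ((b**2 + b**2) + 58))*(197 + b) = (b + (2*b**2 + 58))*(197 + b) = (b + (58 + 2*b**2))*(197 + b) = (58 + b + 2*b**2)*(197 + b) = (197 + b)*(58 + b + 2*b**2))
48976 - V(215) = 48976 - (11426 + 2*215**3 + 255*215 + 395*215**2) = 48976 - (11426 + 2*9938375 + 54825 + 395*46225) = 48976 - (11426 + 19876750 + 54825 + 18258875) = 48976 - 1*38201876 = 48976 - 38201876 = -38152900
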